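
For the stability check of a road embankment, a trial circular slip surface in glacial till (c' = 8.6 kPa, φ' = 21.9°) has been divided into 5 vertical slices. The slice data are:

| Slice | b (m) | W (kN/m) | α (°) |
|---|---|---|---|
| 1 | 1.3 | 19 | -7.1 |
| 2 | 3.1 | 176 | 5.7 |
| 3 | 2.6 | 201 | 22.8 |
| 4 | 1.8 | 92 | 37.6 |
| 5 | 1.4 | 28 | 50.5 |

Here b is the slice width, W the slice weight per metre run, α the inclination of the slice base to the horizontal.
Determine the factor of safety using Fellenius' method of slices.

Ordinary method of slices: FS = Σ[c'·Δl_i + (W_i cosα_i)·tanφ'] / Σ W_i sinα_i, with Δl_i = b_i / cosα_i.
Slice 1: Δl = 1.3/cos(-7.1°) = 1.310 m; N'_1 = 19·cos(-7.1°) = 18.9; c'Δl = 11.27; W sinα = -2.3
Slice 2: Δl = 3.1/cos5.7° = 3.115 m; N'_2 = 176·cos5.7° = 175.1; c'Δl = 26.79; W sinα = 17.5
Slice 3: Δl = 2.6/cos22.8° = 2.820 m; N'_3 = 201·cos22.8° = 185.3; c'Δl = 24.26; W sinα = 77.9
Slice 4: Δl = 1.8/cos37.6° = 2.272 m; N'_4 = 92·cos37.6° = 72.9; c'Δl = 19.54; W sinα = 56.1
Slice 5: Δl = 1.4/cos50.5° = 2.201 m; N'_5 = 28·cos50.5° = 17.8; c'Δl = 18.93; W sinα = 21.6
Σc'Δl = 100.8 kN/m; ΣN' = 470.0 kN/m; ΣW sinα = 170.8 kN/m
Resisting = 100.8 + 470.0·tan21.9° = 100.8 + 188.9 = 289.7 kN/m
FS = 289.7 / 170.8 = 1.697

FS = 1.70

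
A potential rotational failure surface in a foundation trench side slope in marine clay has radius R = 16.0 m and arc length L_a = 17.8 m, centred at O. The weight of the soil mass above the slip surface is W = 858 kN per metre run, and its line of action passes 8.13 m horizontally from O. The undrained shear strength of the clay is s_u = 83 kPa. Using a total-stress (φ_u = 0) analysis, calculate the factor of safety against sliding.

FS = 3.39

Taking moments about the centre O, the resisting moment is provided by the undrained shear strength acting along the arc:
M_R = s_u·L_a·R = 83·17.80·16.0 = 23638.4 kN·m/m
M_D = W·d = 858·8.13 = 6975.5 kN·m/m
FS = M_R / M_D = 23638.4 / 6975.5 = 3.389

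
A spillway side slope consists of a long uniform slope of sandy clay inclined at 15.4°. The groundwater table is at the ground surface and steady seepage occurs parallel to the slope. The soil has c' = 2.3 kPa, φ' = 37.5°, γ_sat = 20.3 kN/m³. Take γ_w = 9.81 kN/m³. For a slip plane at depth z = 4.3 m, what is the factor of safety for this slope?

FS = 1.54

With seepage parallel to the slope and the water table at the surface, the effective normal stress on the slip plane uses the buoyant unit weight γ' = γ_sat − γ_w while the driving shear stress uses γ_sat:
FS = [c' + γ' z cos²β tanφ'] / [γ_sat z sinβ cosβ]
γ' = 20.3 − 9.81 = 10.49 kN/m³
Numerator = 2.3 + 10.49·4.3·cos²15.4°·tan37.5° = 2.3 + 10.49·4.3·0.9295·0.7673 = 34.471 kPa
Denominator = 20.3·4.3·sin15.4°·cos15.4° = 20.3·4.3·0.2656·0.9641 = 22.348 kPa
FS = 34.471 / 22.348 = 1.542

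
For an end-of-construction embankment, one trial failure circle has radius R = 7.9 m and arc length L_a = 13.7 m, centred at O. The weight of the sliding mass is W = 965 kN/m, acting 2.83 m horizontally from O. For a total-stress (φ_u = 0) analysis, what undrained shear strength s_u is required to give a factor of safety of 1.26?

s_u = 31.8 kPa

FS = s_u·L_a·R / (W·d), so s_u = FS·W·d / (L_a·R).
s_u = 1.26·965·2.83 / (13.70·7.9) = 3441.0 / 108.23 = 31.79 kPa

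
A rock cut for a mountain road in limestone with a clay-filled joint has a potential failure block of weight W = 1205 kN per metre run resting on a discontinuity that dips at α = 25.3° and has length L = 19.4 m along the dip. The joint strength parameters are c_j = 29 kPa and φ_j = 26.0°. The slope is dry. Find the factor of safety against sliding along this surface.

FS = 2.12

Resolving the block weight along and normal to the plane and applying the Mohr–Coulomb strength on the joint:
N' = W cosα = 1205·cos25.3° = 1089.4 kN/m
Driving force T = W sinα = 1205·sin25.3° = 515.0 kN/m
Resisting force R = c_j·L + N'·tanφ_j = 29·19.4 + 1089.4·tan26.0° = 562.6 + 531.3 = 1093.9 kN/m
FS = R / T = 1093.9 / 515.0 = 2.124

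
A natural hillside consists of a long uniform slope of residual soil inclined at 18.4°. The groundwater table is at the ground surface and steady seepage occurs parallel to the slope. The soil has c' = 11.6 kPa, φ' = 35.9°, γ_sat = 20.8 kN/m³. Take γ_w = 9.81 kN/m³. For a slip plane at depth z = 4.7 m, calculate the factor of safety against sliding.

FS = 1.55

With seepage parallel to the slope and the water table at the surface, the effective normal stress on the slip plane uses the buoyant unit weight γ' = γ_sat − γ_w while the driving shear stress uses γ_sat:
FS = [c' + γ' z cos²β tanφ'] / [γ_sat z sinβ cosβ]
γ' = 20.8 − 9.81 = 10.99 kN/m³
Numerator = 11.6 + 10.99·4.7·cos²18.4°·tan35.9° = 11.6 + 10.99·4.7·0.9004·0.7239 = 45.265 kPa
Denominator = 20.8·4.7·sin18.4°·cos18.4° = 20.8·4.7·0.3156·0.9489 = 29.280 kPa
FS = 45.265 / 29.280 = 1.546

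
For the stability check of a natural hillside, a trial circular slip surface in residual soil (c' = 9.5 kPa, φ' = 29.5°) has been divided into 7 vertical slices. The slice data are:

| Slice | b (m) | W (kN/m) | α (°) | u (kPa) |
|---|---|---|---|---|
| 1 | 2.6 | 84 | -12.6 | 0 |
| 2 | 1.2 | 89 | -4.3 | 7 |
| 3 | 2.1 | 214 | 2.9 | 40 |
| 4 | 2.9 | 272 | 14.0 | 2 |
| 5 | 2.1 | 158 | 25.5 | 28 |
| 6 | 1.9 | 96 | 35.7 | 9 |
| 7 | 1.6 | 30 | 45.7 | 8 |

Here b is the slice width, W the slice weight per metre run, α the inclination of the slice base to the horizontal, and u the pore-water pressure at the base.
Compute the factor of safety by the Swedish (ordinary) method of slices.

Ordinary method of slices: FS = Σ[c'·Δl_i + (W_i cosα_i − u_i·Δl_i)·tanφ'] / Σ W_i sinα_i, with Δl_i = b_i / cosα_i.
Slice 1: Δl = 2.6/cos(-12.6°) = 2.664 m; N'_1 = 84·cos(-12.6°) − 0·2.664 = 82.0; c'Δl = 25.31; W sinα = -18.3
Slice 2: Δl = 1.2/cos(-4.3°) = 1.203 m; N'_2 = 89·cos(-4.3°) − 7·1.203 = 80.3; c'Δl = 11.43; W sinα = -6.7
Slice 3: Δl = 2.1/cos2.9° = 2.103 m; N'_3 = 214·cos2.9° − 40·2.103 = 129.6; c'Δl = 19.98; W sinα = 10.8
Slice 4: Δl = 2.9/cos14.0° = 2.989 m; N'_4 = 272·cos14.0° − 2·2.989 = 257.9; c'Δl = 28.39; W sinα = 65.8
Slice 5: Δl = 2.1/cos25.5° = 2.327 m; N'_5 = 158·cos25.5° − 28·2.327 = 77.5; c'Δl = 22.10; W sinα = 68.0
Slice 6: Δl = 1.9/cos35.7° = 2.340 m; N'_6 = 96·cos35.7° − 9·2.340 = 56.9; c'Δl = 22.23; W sinα = 56.0
Slice 7: Δl = 1.6/cos45.7° = 2.291 m; N'_7 = 30·cos45.7° − 8·2.291 = 2.6; c'Δl = 21.76; W sinα = 21.5
Σc'Δl = 151.2 kN/m; ΣN' = 686.9 kN/m; ΣW sinα = 197.1 kN/m
Resisting = 151.2 + 686.9·tan29.5° = 151.2 + 388.6 = 539.8 kN/m
FS = 539.8 / 197.1 = 2.738

FS = 2.74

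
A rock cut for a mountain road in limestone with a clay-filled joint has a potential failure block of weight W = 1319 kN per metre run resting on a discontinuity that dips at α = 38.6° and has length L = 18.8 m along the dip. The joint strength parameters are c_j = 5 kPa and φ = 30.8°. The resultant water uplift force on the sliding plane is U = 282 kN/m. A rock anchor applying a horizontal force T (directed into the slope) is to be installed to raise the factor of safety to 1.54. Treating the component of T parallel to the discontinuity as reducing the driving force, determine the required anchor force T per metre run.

Resolving forces along and normal to the sliding plane, with the horizontal anchor force T adding T·sinα to the effective normal force and T·cosα acting up the plane against the driving force:
FS = [c_jL + (W cosα − U + T sinα) tanφ] / [W sinα − T cosα]
Without the anchor: N' = 748.8 kN/m, driving T_d = 822.9 kN/m, resisting R = 5·18.8 + 748.8·tan30.8° = 540.4 kN/m, FS = 0.66.
Setting FS = 1.54 and solving for T:
1.54·(822.9 − T cos38.6°) = 540.4 + T sin38.6°·tan30.8°
T·(sin38.6°·tan30.8° + 1.54·cos38.6°) = 1.54·822.9 − 540.4
T·(0.6239·0.5961 + 1.54·0.7815) = 1267.3 − 540.4 = 726.9
T·1.5754 = 726.9
T = 461.4 kN/m

T = 461 kN/m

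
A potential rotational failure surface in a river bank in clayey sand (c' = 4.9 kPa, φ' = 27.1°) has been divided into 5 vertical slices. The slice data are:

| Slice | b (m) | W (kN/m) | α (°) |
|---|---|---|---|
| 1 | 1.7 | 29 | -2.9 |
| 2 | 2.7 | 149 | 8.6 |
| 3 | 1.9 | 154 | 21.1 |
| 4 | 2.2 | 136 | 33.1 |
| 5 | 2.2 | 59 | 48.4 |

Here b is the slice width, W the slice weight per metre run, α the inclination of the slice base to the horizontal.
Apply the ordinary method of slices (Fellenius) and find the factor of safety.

FS = 1.56

Ordinary method of slices: FS = Σ[c'·Δl_i + (W_i cosα_i)·tanφ'] / Σ W_i sinα_i, with Δl_i = b_i / cosα_i.
Slice 1: Δl = 1.7/cos(-2.9°) = 1.702 m; N'_1 = 29·cos(-2.9°) = 29.0; c'Δl = 8.34; W sinα = -1.5
Slice 2: Δl = 2.7/cos8.6° = 2.731 m; N'_2 = 149·cos8.6° = 147.3; c'Δl = 13.38; W sinα = 22.3
Slice 3: Δl = 1.9/cos21.1° = 2.037 m; N'_3 = 154·cos21.1° = 143.7; c'Δl = 9.98; W sinα = 55.4
Slice 4: Δl = 2.2/cos33.1° = 2.626 m; N'_4 = 136·cos33.1° = 113.9; c'Δl = 12.87; W sinα = 74.3
Slice 5: Δl = 2.2/cos48.4° = 3.314 m; N'_5 = 59·cos48.4° = 39.2; c'Δl = 16.24; W sinα = 44.1
Σc'Δl = 60.8 kN/m; ΣN' = 473.1 kN/m; ΣW sinα = 194.6 kN/m
Resisting = 60.8 + 473.1·tan27.1° = 60.8 + 242.1 = 302.9 kN/m
FS = 302.9 / 194.6 = 1.556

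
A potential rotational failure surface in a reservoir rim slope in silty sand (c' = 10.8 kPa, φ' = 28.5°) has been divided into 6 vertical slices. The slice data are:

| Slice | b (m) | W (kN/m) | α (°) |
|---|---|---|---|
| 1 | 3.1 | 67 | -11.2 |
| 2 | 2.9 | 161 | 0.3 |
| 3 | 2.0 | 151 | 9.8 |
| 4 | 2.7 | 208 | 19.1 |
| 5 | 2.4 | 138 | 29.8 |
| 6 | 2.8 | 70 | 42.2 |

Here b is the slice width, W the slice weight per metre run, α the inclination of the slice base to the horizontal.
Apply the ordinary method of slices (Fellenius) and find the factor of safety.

FS = 3.01

Ordinary method of slices: FS = Σ[c'·Δl_i + (W_i cosα_i)·tanφ'] / Σ W_i sinα_i, with Δl_i = b_i / cosα_i.
Slice 1: Δl = 3.1/cos(-11.2°) = 3.160 m; N'_1 = 67·cos(-11.2°) = 65.7; c'Δl = 34.13; W sinα = -13.0
Slice 2: Δl = 2.9/cos0.3° = 2.900 m; N'_2 = 161·cos0.3° = 161.0; c'Δl = 31.32; W sinα = 0.8
Slice 3: Δl = 2.0/cos9.8° = 2.030 m; N'_3 = 151·cos9.8° = 148.8; c'Δl = 21.92; W sinα = 25.7
Slice 4: Δl = 2.7/cos19.1° = 2.857 m; N'_4 = 208·cos19.1° = 196.5; c'Δl = 30.86; W sinα = 68.1
Slice 5: Δl = 2.4/cos29.8° = 2.766 m; N'_5 = 138·cos29.8° = 119.8; c'Δl = 29.87; W sinα = 68.6
Slice 6: Δl = 2.8/cos42.2° = 3.780 m; N'_6 = 70·cos42.2° = 51.9; c'Δl = 40.82; W sinα = 47.0
Σc'Δl = 188.9 kN/m; ΣN' = 743.7 kN/m; ΣW sinα = 197.2 kN/m
Resisting = 188.9 + 743.7·tan28.5° = 188.9 + 403.8 = 592.7 kN/m
FS = 592.7 / 197.2 = 3.006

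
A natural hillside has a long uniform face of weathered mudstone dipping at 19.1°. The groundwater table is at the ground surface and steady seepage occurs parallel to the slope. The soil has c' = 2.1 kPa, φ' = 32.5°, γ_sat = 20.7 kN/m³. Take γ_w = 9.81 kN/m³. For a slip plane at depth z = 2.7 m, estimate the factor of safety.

With seepage parallel to the slope and the water table at the surface, the effective normal stress on the slip plane uses the buoyant unit weight γ' = γ_sat − γ_w while the driving shear stress uses γ_sat:
FS = [c' + γ' z cos²β tanφ'] / [γ_sat z sinβ cosβ]
γ' = 20.7 − 9.81 = 10.89 kN/m³
Numerator = 2.1 + 10.89·2.7·cos²19.1°·tan32.5° = 2.1 + 10.89·2.7·0.8929·0.6371 = 18.826 kPa
Denominator = 20.7·2.7·sin19.1°·cos19.1° = 20.7·2.7·0.3272·0.9449 = 17.281 kPa
FS = 18.826 / 17.281 = 1.089

FS = 1.09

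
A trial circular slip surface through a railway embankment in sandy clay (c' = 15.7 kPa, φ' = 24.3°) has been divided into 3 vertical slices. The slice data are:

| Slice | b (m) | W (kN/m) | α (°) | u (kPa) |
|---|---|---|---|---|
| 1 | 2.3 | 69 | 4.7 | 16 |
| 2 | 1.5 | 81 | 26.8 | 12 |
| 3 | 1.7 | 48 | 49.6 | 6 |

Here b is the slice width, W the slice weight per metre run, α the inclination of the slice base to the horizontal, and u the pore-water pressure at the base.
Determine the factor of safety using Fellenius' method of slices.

FS = 1.89

Ordinary method of slices: FS = Σ[c'·Δl_i + (W_i cosα_i − u_i·Δl_i)·tanφ'] / Σ W_i sinα_i, with Δl_i = b_i / cosα_i.
Slice 1: Δl = 2.3/cos4.7° = 2.308 m; N'_1 = 69·cos4.7° − 16·2.308 = 31.8; c'Δl = 36.23; W sinα = 5.7
Slice 2: Δl = 1.5/cos26.8° = 1.681 m; N'_2 = 81·cos26.8° − 12·1.681 = 52.1; c'Δl = 26.38; W sinα = 36.5
Slice 3: Δl = 1.7/cos49.6° = 2.623 m; N'_3 = 48·cos49.6° − 6·2.623 = 15.4; c'Δl = 41.18; W sinα = 36.6
Σc'Δl = 103.8 kN/m; ΣN' = 99.3 kN/m; ΣW sinα = 78.7 kN/m
Resisting = 103.8 + 99.3·tan24.3° = 103.8 + 44.9 = 148.7 kN/m
FS = 148.7 / 78.7 = 1.888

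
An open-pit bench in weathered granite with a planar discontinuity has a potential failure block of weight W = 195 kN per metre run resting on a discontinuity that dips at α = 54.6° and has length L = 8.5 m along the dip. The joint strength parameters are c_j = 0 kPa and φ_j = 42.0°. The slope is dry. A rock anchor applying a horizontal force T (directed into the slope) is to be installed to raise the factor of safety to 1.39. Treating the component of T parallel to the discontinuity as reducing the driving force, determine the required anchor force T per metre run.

T = 77 kN/m

Resolving forces along and normal to the sliding plane, with the horizontal anchor force T adding T·sinα to the effective normal force and T·cosα acting up the plane against the driving force:
FS = [c_jL + (W cosα + T sinα) tanφ_j] / [W sinα − T cosα]
Without the anchor: N' = 113.0 kN/m, driving T_d = 158.9 kN/m, resisting R = 0·8.5 + 113.0·tan42.0° = 101.7 kN/m, FS = 0.64.
Setting FS = 1.39 and solving for T:
1.39·(158.9 − T cos54.6°) = 101.7 + T sin54.6°·tan42.0°
T·(sin54.6°·tan42.0° + 1.39·cos54.6°) = 1.39·158.9 − 101.7
T·(0.8151·0.9004 + 1.39·0.5793) = 220.9 − 101.7 = 119.2
T·1.5391 = 119.2
T = 77.5 kN/m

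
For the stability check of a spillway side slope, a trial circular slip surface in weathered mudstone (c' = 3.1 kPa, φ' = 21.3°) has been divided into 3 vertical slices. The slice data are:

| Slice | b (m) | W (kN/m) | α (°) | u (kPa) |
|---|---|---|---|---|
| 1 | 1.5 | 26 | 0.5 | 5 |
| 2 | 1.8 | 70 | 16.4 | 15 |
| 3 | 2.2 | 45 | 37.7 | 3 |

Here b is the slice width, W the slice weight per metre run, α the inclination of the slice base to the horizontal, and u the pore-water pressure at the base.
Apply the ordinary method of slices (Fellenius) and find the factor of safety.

FS = 1.10

Ordinary method of slices: FS = Σ[c'·Δl_i + (W_i cosα_i − u_i·Δl_i)·tanφ'] / Σ W_i sinα_i, with Δl_i = b_i / cosα_i.
Slice 1: Δl = 1.5/cos0.5° = 1.500 m; N'_1 = 26·cos0.5° − 5·1.500 = 18.5; c'Δl = 4.65; W sinα = 0.2
Slice 2: Δl = 1.8/cos16.4° = 1.876 m; N'_2 = 70·cos16.4° − 15·1.876 = 39.0; c'Δl = 5.82; W sinα = 19.8
Slice 3: Δl = 2.2/cos37.7° = 2.781 m; N'_3 = 45·cos37.7° − 3·2.781 = 27.3; c'Δl = 8.62; W sinα = 27.5
Σc'Δl = 19.1 kN/m; ΣN' = 84.8 kN/m; ΣW sinα = 47.5 kN/m
Resisting = 19.1 + 84.8·tan21.3° = 19.1 + 33.1 = 52.1 kN/m
FS = 52.1 / 47.5 = 1.097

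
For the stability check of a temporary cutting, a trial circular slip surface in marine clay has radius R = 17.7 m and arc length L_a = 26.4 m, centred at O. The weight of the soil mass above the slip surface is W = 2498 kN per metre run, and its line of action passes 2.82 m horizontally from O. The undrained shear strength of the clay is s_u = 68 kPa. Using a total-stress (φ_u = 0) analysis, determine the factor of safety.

FS = 4.51

Taking moments about the centre O, the resisting moment is provided by the undrained shear strength acting along the arc:
M_R = s_u·L_a·R = 68·26.40·17.7 = 31775.0 kN·m/m
M_D = W·d = 2498·2.82 = 7044.4 kN·m/m
FS = M_R / M_D = 31775.0 / 7044.4 = 4.511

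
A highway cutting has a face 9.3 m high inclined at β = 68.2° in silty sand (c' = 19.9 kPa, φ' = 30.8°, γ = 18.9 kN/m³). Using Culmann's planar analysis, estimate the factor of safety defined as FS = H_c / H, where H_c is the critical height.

H_c = (4c'/γ) · sinβ cosφ' / [1 − cos(β − φ')]
    = (4·19.9/18.9) · sin68.2°·cos30.8° / [1 − cos37.4°]
    = 4.212 · 0.7975 / 0.2056 = 16.34 m
FS = H_c / H = 16.34 / 9.3 = 1.757

FS = 1.76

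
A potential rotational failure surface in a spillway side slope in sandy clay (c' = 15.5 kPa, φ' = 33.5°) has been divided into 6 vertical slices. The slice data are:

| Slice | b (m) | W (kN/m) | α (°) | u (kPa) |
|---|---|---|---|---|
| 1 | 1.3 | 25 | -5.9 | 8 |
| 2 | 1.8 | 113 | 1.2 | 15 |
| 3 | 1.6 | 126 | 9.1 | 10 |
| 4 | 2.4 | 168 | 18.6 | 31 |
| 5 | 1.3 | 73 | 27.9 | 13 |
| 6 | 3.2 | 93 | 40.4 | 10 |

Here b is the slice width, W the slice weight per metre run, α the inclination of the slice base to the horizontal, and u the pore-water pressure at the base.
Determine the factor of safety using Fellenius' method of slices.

Ordinary method of slices: FS = Σ[c'·Δl_i + (W_i cosα_i − u_i·Δl_i)·tanφ'] / Σ W_i sinα_i, with Δl_i = b_i / cosα_i.
Slice 1: Δl = 1.3/cos(-5.9°) = 1.307 m; N'_1 = 25·cos(-5.9°) − 8·1.307 = 14.4; c'Δl = 20.26; W sinα = -2.6
Slice 2: Δl = 1.8/cos1.2° = 1.800 m; N'_2 = 113·cos1.2° − 15·1.800 = 86.0; c'Δl = 27.91; W sinα = 2.4
Slice 3: Δl = 1.6/cos9.1° = 1.620 m; N'_3 = 126·cos9.1° − 10·1.620 = 108.2; c'Δl = 25.12; W sinα = 19.9
Slice 4: Δl = 2.4/cos18.6° = 2.532 m; N'_4 = 168·cos18.6° − 31·2.532 = 80.7; c'Δl = 39.25; W sinα = 53.6
Slice 5: Δl = 1.3/cos27.9° = 1.471 m; N'_5 = 73·cos27.9° − 13·1.471 = 45.4; c'Δl = 22.80; W sinα = 34.2
Slice 6: Δl = 3.2/cos40.4° = 4.202 m; N'_6 = 93·cos40.4° − 10·4.202 = 28.8; c'Δl = 65.13; W sinα = 60.3
Σc'Δl = 200.5 kN/m; ΣN' = 363.5 kN/m; ΣW sinα = 167.7 kN/m
Resisting = 200.5 + 363.5·tan33.5° = 200.5 + 240.6 = 441.1 kN/m
FS = 441.1 / 167.7 = 2.629

FS = 2.63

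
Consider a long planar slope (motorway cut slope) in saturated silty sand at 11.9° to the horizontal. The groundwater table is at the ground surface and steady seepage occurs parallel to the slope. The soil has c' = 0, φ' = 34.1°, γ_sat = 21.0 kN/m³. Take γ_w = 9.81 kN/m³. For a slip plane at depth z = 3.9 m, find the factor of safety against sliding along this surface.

FS = 1.71

With seepage parallel to the slope and the water table at the surface, the effective normal stress on the slip plane uses the buoyant unit weight γ' = γ_sat − γ_w while the driving shear stress uses γ_sat:
FS = [c' + γ' z cos²β tanφ'] / [γ_sat z sinβ cosβ]
(For c' = 0 this reduces to FS = (γ'/γ_sat)·tanφ'/tanβ.)
γ' = 21.0 − 9.81 = 11.19 kN/m³
Numerator = 0.0 + 11.19·3.9·cos²11.9°·tan34.1° = 0.0 + 11.19·3.9·0.9575·0.6771 = 28.291 kPa
Denominator = 21.0·3.9·sin11.9°·cos11.9° = 21.0·3.9·0.2062·0.9785 = 16.525 kPa
FS = 28.291 / 16.525 = 1.712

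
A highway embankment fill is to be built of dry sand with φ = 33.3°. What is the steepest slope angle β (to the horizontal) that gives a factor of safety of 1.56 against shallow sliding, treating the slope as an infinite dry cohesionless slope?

β = 22.8°

For an infinite dry cohesionless slope FS = tanφ/tanβ, so tanβ = tanφ / FS.
tanβ = tan33.3° / 1.56 = 0.6569 / 1.56 = 0.4211
β = arctan(0.4211) = 22.83°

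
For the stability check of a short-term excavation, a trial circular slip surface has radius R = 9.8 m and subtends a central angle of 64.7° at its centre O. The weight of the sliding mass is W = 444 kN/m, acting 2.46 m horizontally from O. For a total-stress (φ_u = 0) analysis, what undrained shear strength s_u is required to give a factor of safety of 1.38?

FS = s_u·L_a·R / (W·d), so s_u = FS·W·d / (L_a·R).
Arc length L_a = R·θ = 9.8·(64.7°·π/180) = 9.8·1.1292 = 11.07 m
s_u = 1.38·444·2.46 / (11.07·9.8) = 1507.3 / 108.45 = 13.90 kPa

s_u = 13.9 kPa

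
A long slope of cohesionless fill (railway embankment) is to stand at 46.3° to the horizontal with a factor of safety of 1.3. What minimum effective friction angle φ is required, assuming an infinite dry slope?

FS = tanφ/tanβ ⇒ tanφ = FS · tanβ = 1.3 · tan46.3° = 1.3604
φ = arctan(1.3604) = 53.68°

φ = 53.7°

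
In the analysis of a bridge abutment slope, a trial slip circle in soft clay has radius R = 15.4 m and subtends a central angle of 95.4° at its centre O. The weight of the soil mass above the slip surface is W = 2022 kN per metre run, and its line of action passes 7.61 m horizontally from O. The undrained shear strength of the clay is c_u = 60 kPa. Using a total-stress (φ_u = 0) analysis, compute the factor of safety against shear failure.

FS = 1.54

Taking moments about the centre O, the resisting moment is provided by the undrained shear strength acting along the arc:
Arc length L_a = R·θ = 15.4·(95.4°·π/180) = 15.4·1.6650 = 25.64 m
M_R = c_u·L_a·R = 60·25.64·15.4 = 23692.9 kN·m/m
M_D = W·d = 2022·7.61 = 15387.4 kN·m/m
FS = M_R / M_D = 23692.9 / 15387.4 = 1.540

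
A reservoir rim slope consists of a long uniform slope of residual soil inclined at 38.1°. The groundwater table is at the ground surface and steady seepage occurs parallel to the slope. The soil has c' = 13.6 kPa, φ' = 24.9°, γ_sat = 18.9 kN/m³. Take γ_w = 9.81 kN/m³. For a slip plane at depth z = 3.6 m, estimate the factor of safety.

With seepage parallel to the slope and the water table at the surface, the effective normal stress on the slip plane uses the buoyant unit weight γ' = γ_sat − γ_w while the driving shear stress uses γ_sat:
FS = [c' + γ' z cos²β tanφ'] / [γ_sat z sinβ cosβ]
γ' = 18.9 − 9.81 = 9.09 kN/m³
Numerator = 13.6 + 9.09·3.6·cos²38.1°·tan24.9° = 13.6 + 9.09·3.6·0.6193·0.4642 = 23.007 kPa
Denominator = 18.9·3.6·sin38.1°·cos38.1° = 18.9·3.6·0.6170·0.7869 = 33.038 kPa
FS = 23.007 / 33.038 = 0.696

FS = 0.70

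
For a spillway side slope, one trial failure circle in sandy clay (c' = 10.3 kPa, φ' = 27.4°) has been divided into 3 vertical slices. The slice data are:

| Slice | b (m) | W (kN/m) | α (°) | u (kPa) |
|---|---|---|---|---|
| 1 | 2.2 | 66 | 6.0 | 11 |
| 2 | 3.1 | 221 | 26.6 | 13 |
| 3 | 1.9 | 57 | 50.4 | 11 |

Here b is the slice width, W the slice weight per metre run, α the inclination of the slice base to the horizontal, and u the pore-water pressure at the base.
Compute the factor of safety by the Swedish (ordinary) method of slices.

FS = 1.28

Ordinary method of slices: FS = Σ[c'·Δl_i + (W_i cosα_i − u_i·Δl_i)·tanφ'] / Σ W_i sinα_i, with Δl_i = b_i / cosα_i.
Slice 1: Δl = 2.2/cos6.0° = 2.212 m; N'_1 = 66·cos6.0° − 11·2.212 = 41.3; c'Δl = 22.78; W sinα = 6.9
Slice 2: Δl = 3.1/cos26.6° = 3.467 m; N'_2 = 221·cos26.6° − 13·3.467 = 152.5; c'Δl = 35.71; W sinα = 99.0
Slice 3: Δl = 1.9/cos50.4° = 2.981 m; N'_3 = 57·cos50.4° − 11·2.981 = 3.5; c'Δl = 30.70; W sinα = 43.9
Σc'Δl = 89.2 kN/m; ΣN' = 197.4 kN/m; ΣW sinα = 149.8 kN/m
Resisting = 89.2 + 197.4·tan27.4° = 89.2 + 102.3 = 191.5 kN/m
FS = 191.5 / 149.8 = 1.279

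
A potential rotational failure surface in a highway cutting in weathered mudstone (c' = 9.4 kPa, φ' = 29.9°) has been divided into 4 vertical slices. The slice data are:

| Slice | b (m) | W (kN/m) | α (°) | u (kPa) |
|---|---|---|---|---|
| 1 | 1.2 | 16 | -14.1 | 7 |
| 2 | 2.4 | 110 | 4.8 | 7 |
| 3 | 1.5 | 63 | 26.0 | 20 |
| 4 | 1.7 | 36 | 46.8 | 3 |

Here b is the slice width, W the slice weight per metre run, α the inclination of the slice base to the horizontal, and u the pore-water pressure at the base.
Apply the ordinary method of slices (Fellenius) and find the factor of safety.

FS = 2.60

Ordinary method of slices: FS = Σ[c'·Δl_i + (W_i cosα_i − u_i·Δl_i)·tanφ'] / Σ W_i sinα_i, with Δl_i = b_i / cosα_i.
Slice 1: Δl = 1.2/cos(-14.1°) = 1.237 m; N'_1 = 16·cos(-14.1°) − 7·1.237 = 6.9; c'Δl = 11.63; W sinα = -3.9
Slice 2: Δl = 2.4/cos4.8° = 2.408 m; N'_2 = 110·cos4.8° − 7·2.408 = 92.8; c'Δl = 22.64; W sinα = 9.2
Slice 3: Δl = 1.5/cos26.0° = 1.669 m; N'_3 = 63·cos26.0° − 20·1.669 = 23.2; c'Δl = 15.69; W sinα = 27.6
Slice 4: Δl = 1.7/cos46.8° = 2.483 m; N'_4 = 36·cos46.8° − 3·2.483 = 17.2; c'Δl = 23.34; W sinα = 26.2
Σc'Δl = 73.3 kN/m; ΣN' = 140.1 kN/m; ΣW sinα = 59.2 kN/m
Resisting = 73.3 + 140.1·tan29.9° = 73.3 + 80.5 = 153.8 kN/m
FS = 153.8 / 59.2 = 2.600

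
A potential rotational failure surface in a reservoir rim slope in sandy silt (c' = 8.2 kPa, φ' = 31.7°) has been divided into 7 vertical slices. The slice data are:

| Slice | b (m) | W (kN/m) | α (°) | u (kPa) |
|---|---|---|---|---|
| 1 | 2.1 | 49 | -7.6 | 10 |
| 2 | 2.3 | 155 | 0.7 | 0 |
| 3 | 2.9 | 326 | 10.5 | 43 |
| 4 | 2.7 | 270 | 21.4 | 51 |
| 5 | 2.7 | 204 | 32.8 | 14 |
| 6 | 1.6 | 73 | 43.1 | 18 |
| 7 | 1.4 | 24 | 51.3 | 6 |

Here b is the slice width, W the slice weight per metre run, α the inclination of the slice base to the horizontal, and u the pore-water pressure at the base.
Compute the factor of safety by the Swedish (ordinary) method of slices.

Ordinary method of slices: FS = Σ[c'·Δl_i + (W_i cosα_i − u_i·Δl_i)·tanφ'] / Σ W_i sinα_i, with Δl_i = b_i / cosα_i.
Slice 1: Δl = 2.1/cos(-7.6°) = 2.119 m; N'_1 = 49·cos(-7.6°) − 10·2.119 = 27.4; c'Δl = 17.37; W sinα = -6.5
Slice 2: Δl = 2.3/cos0.7° = 2.300 m; N'_2 = 155·cos0.7° − 0·2.300 = 155.0; c'Δl = 18.86; W sinα = 1.9
Slice 3: Δl = 2.9/cos10.5° = 2.949 m; N'_3 = 326·cos10.5° − 43·2.949 = 193.7; c'Δl = 24.18; W sinα = 59.4
Slice 4: Δl = 2.7/cos21.4° = 2.900 m; N'_4 = 270·cos21.4° − 51·2.900 = 103.5; c'Δl = 23.78; W sinα = 98.5
Slice 5: Δl = 2.7/cos32.8° = 3.212 m; N'_5 = 204·cos32.8° − 14·3.212 = 126.5; c'Δl = 26.34; W sinα = 110.5
Slice 6: Δl = 1.6/cos43.1° = 2.191 m; N'_6 = 73·cos43.1° − 18·2.191 = 13.9; c'Δl = 17.97; W sinα = 49.9
Slice 7: Δl = 1.4/cos51.3° = 2.239 m; N'_7 = 24·cos51.3° − 6·2.239 = 1.6; c'Δl = 18.36; W sinα = 18.7
Σc'Δl = 146.9 kN/m; ΣN' = 621.5 kN/m; ΣW sinα = 332.5 kN/m
Resisting = 146.9 + 621.5·tan31.7° = 146.9 + 383.9 = 530.7 kN/m
FS = 530.7 / 332.5 = 1.596

FS = 1.60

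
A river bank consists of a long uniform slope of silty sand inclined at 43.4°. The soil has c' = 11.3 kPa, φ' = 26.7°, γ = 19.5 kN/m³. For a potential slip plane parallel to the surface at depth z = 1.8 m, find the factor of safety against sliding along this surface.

FS = 1.18

For an infinite slope with a slip plane parallel to the surface (no pore pressure): FS = [c' + γz cos²β tanφ'] / [γz sinβ cosβ].
γz = 19.5·1.8 = 35.10 kN/m²
Numerator = 11.3 + 35.10·cos²43.4°·tan26.7° = 11.3 + 35.10·0.5279·0.5029 = 20.619 kPa
Denominator = 35.10·sin43.4°·cos43.4° = 35.10·0.6871·0.7266 = 17.523 kPa
FS = 20.619 / 17.523 = 1.177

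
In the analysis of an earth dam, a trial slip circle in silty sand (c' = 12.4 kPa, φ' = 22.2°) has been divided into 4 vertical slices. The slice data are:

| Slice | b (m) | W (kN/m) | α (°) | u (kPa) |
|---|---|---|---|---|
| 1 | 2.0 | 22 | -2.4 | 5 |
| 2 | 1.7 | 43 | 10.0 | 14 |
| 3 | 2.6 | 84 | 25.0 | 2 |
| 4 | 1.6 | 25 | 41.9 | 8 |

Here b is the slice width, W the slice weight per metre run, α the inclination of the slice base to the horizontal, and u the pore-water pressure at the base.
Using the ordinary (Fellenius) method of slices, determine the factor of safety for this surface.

Ordinary method of slices: FS = Σ[c'·Δl_i + (W_i cosα_i − u_i·Δl_i)·tanφ'] / Σ W_i sinα_i, with Δl_i = b_i / cosα_i.
Slice 1: Δl = 2.0/cos(-2.4°) = 2.002 m; N'_1 = 22·cos(-2.4°) − 5·2.002 = 12.0; c'Δl = 24.82; W sinα = -0.9
Slice 2: Δl = 1.7/cos10.0° = 1.726 m; N'_2 = 43·cos10.0° − 14·1.726 = 18.2; c'Δl = 21.41; W sinα = 7.5
Slice 3: Δl = 2.6/cos25.0° = 2.869 m; N'_3 = 84·cos25.0° − 2·2.869 = 70.4; c'Δl = 35.57; W sinα = 35.5
Slice 4: Δl = 1.6/cos41.9° = 2.150 m; N'_4 = 25·cos41.9° − 8·2.150 = 1.4; c'Δl = 26.66; W sinα = 16.7
Σc'Δl = 108.5 kN/m; ΣN' = 102.0 kN/m; ΣW sinα = 58.7 kN/m
Resisting = 108.5 + 102.0·tan22.2° = 108.5 + 41.6 = 150.1 kN/m
FS = 150.1 / 58.7 = 2.555

FS = 2.55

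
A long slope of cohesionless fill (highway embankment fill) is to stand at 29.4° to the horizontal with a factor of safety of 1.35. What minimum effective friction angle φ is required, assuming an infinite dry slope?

φ = 37.3°

FS = tanφ/tanβ ⇒ tanφ = FS · tanβ = 1.35 · tan29.4° = 0.7607
φ = arctan(0.7607) = 37.26°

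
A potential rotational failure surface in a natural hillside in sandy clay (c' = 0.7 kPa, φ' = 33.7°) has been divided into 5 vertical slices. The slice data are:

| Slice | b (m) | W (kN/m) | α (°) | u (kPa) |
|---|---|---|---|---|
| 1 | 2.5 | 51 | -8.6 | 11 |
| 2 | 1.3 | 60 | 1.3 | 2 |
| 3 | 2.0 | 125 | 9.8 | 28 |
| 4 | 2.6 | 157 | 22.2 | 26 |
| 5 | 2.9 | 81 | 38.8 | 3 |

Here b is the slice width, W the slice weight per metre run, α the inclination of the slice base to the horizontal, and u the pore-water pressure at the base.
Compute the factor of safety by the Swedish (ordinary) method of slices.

FS = 1.51

Ordinary method of slices: FS = Σ[c'·Δl_i + (W_i cosα_i − u_i·Δl_i)·tanφ'] / Σ W_i sinα_i, with Δl_i = b_i / cosα_i.
Slice 1: Δl = 2.5/cos(-8.6°) = 2.528 m; N'_1 = 51·cos(-8.6°) − 11·2.528 = 22.6; c'Δl = 1.77; W sinα = -7.6
Slice 2: Δl = 1.3/cos1.3° = 1.300 m; N'_2 = 60·cos1.3° − 2·1.300 = 57.4; c'Δl = 0.91; W sinα = 1.4
Slice 3: Δl = 2.0/cos9.8° = 2.030 m; N'_3 = 125·cos9.8° − 28·2.030 = 66.3; c'Δl = 1.42; W sinα = 21.3
Slice 4: Δl = 2.6/cos22.2° = 2.808 m; N'_4 = 157·cos22.2° − 26·2.808 = 72.3; c'Δl = 1.97; W sinα = 59.3
Slice 5: Δl = 2.9/cos38.8° = 3.721 m; N'_5 = 81·cos38.8° − 3·3.721 = 52.0; c'Δl = 2.60; W sinα = 50.8
Σc'Δl = 8.7 kN/m; ΣN' = 270.7 kN/m; ΣW sinα = 125.1 kN/m
Resisting = 8.7 + 270.7·tan33.7° = 8.7 + 180.5 = 189.2 kN/m
FS = 189.2 / 125.1 = 1.512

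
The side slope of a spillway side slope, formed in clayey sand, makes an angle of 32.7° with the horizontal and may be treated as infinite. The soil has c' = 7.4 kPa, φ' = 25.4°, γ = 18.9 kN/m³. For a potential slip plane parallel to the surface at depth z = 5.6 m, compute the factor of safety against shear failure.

FS = 0.89

For an infinite slope with a slip plane parallel to the surface (no pore pressure): FS = [c' + γz cos²β tanφ'] / [γz sinβ cosβ].
γz = 18.9·5.6 = 105.84 kN/m²
Numerator = 7.4 + 105.84·cos²32.7°·tan25.4° = 7.4 + 105.84·0.7081·0.4748 = 42.989 kPa
Denominator = 105.84·sin32.7°·cos32.7° = 105.84·0.5402·0.8415 = 48.117 kPa
FS = 42.989 / 48.117 = 0.893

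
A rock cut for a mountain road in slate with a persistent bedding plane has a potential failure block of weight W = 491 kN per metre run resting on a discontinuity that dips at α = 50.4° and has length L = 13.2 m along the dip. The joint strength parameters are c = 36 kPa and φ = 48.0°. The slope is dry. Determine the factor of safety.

Resolving the block weight along and normal to the plane and applying the Mohr–Coulomb strength on the joint:
N' = W cosα = 491·cos50.4° = 313.0 kN/m
Driving force T = W sinα = 491·sin50.4° = 378.3 kN/m
Resisting force R = c·L + N'·tanφ = 36·13.2 + 313.0·tan48.0° = 475.2 + 347.6 = 822.8 kN/m
FS = R / T = 822.8 / 378.3 = 2.175

FS = 2.17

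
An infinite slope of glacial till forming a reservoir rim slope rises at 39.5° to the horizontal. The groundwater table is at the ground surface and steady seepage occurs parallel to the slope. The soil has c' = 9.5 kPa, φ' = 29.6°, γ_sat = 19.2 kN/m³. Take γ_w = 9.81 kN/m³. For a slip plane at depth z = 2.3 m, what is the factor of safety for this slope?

With seepage parallel to the slope and the water table at the surface, the effective normal stress on the slip plane uses the buoyant unit weight γ' = γ_sat − γ_w while the driving shear stress uses γ_sat:
FS = [c' + γ' z cos²β tanφ'] / [γ_sat z sinβ cosβ]
γ' = 19.2 − 9.81 = 9.39 kN/m³
Numerator = 9.5 + 9.39·2.3·cos²39.5°·tan29.6° = 9.5 + 9.39·2.3·0.5954·0.5681 = 16.805 kPa
Denominator = 19.2·2.3·sin39.5°·cos39.5° = 19.2·2.3·0.6361·0.7716 = 21.674 kPa
FS = 16.805 / 21.674 = 0.775

FS = 0.78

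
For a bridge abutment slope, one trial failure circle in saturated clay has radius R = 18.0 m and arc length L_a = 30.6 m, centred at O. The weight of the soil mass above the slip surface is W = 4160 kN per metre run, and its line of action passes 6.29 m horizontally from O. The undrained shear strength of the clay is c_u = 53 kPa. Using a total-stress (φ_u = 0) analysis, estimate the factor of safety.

FS = 1.12

Taking moments about the centre O, the resisting moment is provided by the undrained shear strength acting along the arc:
M_R = c_u·L_a·R = 53·30.60·18.0 = 29192.4 kN·m/m
M_D = W·d = 4160·6.29 = 26166.4 kN·m/m
FS = M_R / M_D = 29192.4 / 26166.4 = 1.116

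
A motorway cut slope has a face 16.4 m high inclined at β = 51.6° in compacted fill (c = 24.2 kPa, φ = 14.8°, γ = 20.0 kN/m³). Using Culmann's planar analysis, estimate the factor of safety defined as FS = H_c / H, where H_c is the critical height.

H_c = (4c/γ) · sinβ cosφ / [1 − cos(β − φ)]
    = (4·24.2/20.0) · sin51.6°·cos14.8° / [1 − cos36.8°]
    = 4.840 · 0.7577 / 0.1993 = 18.40 m
FS = H_c / H = 18.40 / 16.4 = 1.122

FS = 1.12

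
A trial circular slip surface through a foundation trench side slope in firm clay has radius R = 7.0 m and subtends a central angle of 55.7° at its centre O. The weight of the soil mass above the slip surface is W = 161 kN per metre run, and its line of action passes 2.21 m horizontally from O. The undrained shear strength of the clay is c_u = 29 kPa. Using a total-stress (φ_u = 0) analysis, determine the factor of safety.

Taking moments about the centre O, the resisting moment is provided by the undrained shear strength acting along the arc:
Arc length L_a = R·θ = 7.0·(55.7°·π/180) = 7.0·0.9721 = 6.81 m
M_R = c_u·L_a·R = 29·6.81·7.0 = 1381.4 kN·m/m
M_D = W·d = 161·2.21 = 355.8 kN·m/m
FS = M_R / M_D = 1381.4 / 355.8 = 3.882

FS = 3.88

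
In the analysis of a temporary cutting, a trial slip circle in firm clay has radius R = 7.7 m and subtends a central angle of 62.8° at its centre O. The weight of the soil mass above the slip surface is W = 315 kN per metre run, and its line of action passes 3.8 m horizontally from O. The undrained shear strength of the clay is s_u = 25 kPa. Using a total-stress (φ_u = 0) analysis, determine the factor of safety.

FS = 1.36

Taking moments about the centre O, the resisting moment is provided by the undrained shear strength acting along the arc:
Arc length L_a = R·θ = 7.7·(62.8°·π/180) = 7.7·1.0961 = 8.44 m
M_R = s_u·L_a·R = 25·8.44·7.7 = 1624.6 kN·m/m
M_D = W·d = 315·3.8 = 1197.0 kN·m/m
FS = M_R / M_D = 1624.6 / 1197.0 = 1.357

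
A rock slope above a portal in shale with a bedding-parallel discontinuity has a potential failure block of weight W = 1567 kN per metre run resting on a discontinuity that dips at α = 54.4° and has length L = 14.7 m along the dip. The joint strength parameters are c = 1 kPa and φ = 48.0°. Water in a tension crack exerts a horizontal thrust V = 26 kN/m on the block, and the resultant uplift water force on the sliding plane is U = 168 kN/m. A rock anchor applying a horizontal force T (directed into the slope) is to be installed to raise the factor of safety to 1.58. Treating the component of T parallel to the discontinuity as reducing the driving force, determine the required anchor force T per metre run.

T = 669 kN/m

Resolving forces along and normal to the sliding plane, with the horizontal anchor force T adding T·sinα to the effective normal force and T·cosα acting up the plane against the driving force:
FS = [cL + (W cosα − U − V sinα + T sinα) tanφ] / [W sinα + V cosα − T cosα]
Without the anchor: N' = 723.0 kN/m, driving T_d = 1289.3 kN/m, resisting R = 1·14.7 + 723.0·tan48.0° = 817.7 kN/m, FS = 0.63.
Setting FS = 1.58 and solving for T:
1.58·(1289.3 − T cos54.4°) = 817.7 + T sin54.4°·tan48.0°
T·(sin54.4°·tan48.0° + 1.58·cos54.4°) = 1.58·1289.3 − 817.7
T·(0.8131·1.1106 + 1.58·0.5821) = 2037.0 − 817.7 = 1219.3
T·1.8228 = 1219.3
T = 668.9 kN/m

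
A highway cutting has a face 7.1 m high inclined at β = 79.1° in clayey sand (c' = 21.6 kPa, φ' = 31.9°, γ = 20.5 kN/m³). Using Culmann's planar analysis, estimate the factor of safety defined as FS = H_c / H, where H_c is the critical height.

H_c = (4c'/γ) · sinβ cosφ' / [1 − cos(β − φ')]
    = (4·21.6/20.5) · sin79.1°·cos31.9° / [1 − cos47.2°]
    = 4.215 · 0.8337 / 0.3206 = 10.96 m
FS = H_c / H = 10.96 / 7.1 = 1.544

FS = 1.54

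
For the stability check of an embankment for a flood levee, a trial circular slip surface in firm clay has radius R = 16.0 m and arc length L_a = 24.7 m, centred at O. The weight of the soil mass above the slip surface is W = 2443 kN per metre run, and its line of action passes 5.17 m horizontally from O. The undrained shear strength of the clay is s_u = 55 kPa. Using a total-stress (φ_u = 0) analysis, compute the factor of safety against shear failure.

FS = 1.72

Taking moments about the centre O, the resisting moment is provided by the undrained shear strength acting along the arc:
M_R = s_u·L_a·R = 55·24.70·16.0 = 21736.0 kN·m/m
M_D = W·d = 2443·5.17 = 12630.3 kN·m/m
FS = M_R / M_D = 21736.0 / 12630.3 = 1.721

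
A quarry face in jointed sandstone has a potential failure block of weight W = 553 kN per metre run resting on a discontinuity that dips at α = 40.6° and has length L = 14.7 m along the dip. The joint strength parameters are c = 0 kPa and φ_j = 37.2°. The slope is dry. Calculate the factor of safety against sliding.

FS = 0.89

Resolving the block weight along and normal to the plane and applying the Mohr–Coulomb strength on the joint:
N' = W cosα = 553·cos40.6° = 419.9 kN/m
Driving force T = W sinα = 553·sin40.6° = 359.9 kN/m
Resisting force R = c·L + N'·tanφ_j = 0·14.7 + 419.9·tan37.2° = 0.0 + 318.7 = 318.7 kN/m
FS = R / T = 318.7 / 359.9 = 0.886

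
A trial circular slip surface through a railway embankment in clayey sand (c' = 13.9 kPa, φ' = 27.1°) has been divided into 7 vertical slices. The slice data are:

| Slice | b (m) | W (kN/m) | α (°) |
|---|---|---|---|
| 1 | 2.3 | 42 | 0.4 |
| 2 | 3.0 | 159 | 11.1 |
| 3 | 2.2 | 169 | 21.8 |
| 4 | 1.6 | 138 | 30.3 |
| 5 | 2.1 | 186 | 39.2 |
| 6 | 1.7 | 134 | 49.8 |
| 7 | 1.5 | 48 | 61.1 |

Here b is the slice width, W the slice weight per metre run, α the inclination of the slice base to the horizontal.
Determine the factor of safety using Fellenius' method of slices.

Ordinary method of slices: FS = Σ[c'·Δl_i + (W_i cosα_i)·tanφ'] / Σ W_i sinα_i, with Δl_i = b_i / cosα_i.
Slice 1: Δl = 2.3/cos0.4° = 2.300 m; N'_1 = 42·cos0.4° = 42.0; c'Δl = 31.97; W sinα = 0.3
Slice 2: Δl = 3.0/cos11.1° = 3.057 m; N'_2 = 159·cos11.1° = 156.0; c'Δl = 42.49; W sinα = 30.6
Slice 3: Δl = 2.2/cos21.8° = 2.369 m; N'_3 = 169·cos21.8° = 156.9; c'Δl = 32.94; W sinα = 62.8
Slice 4: Δl = 1.6/cos30.3° = 1.853 m; N'_4 = 138·cos30.3° = 119.1; c'Δl = 25.76; W sinα = 69.6
Slice 5: Δl = 2.1/cos39.2° = 2.710 m; N'_5 = 186·cos39.2° = 144.1; c'Δl = 37.67; W sinα = 117.6
Slice 6: Δl = 1.7/cos49.8° = 2.634 m; N'_6 = 134·cos49.8° = 86.5; c'Δl = 36.61; W sinα = 102.3
Slice 7: Δl = 1.5/cos61.1° = 3.104 m; N'_7 = 48·cos61.1° = 23.2; c'Δl = 43.14; W sinα = 42.0
Σc'Δl = 250.6 kN/m; ΣN' = 727.9 kN/m; ΣW sinα = 425.2 kN/m
Resisting = 250.6 + 727.9·tan27.1° = 250.6 + 372.5 = 623.1 kN/m
FS = 623.1 / 425.2 = 1.465

FS = 1.47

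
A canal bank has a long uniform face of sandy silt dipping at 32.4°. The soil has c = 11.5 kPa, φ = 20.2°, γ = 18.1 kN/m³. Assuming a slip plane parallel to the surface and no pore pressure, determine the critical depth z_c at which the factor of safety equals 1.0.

Setting FS = 1.00 in FS = [c + γz cos²β tanφ] / [γz sinβ cosβ] and solving for z:
z = c / [γ cosβ (FS·sinβ − cosβ·tanφ)]
  = 11.5 / [18.1·cos32.4°·(1.00·sin32.4° − cos32.4°·tan20.2°)]
  = 11.5 / [18.1·0.8443·(1.00·0.5358 − 0.8443·0.3679)]
  = 11.5 / 3.4412 = 3.342 m

z_c = 3.34 m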